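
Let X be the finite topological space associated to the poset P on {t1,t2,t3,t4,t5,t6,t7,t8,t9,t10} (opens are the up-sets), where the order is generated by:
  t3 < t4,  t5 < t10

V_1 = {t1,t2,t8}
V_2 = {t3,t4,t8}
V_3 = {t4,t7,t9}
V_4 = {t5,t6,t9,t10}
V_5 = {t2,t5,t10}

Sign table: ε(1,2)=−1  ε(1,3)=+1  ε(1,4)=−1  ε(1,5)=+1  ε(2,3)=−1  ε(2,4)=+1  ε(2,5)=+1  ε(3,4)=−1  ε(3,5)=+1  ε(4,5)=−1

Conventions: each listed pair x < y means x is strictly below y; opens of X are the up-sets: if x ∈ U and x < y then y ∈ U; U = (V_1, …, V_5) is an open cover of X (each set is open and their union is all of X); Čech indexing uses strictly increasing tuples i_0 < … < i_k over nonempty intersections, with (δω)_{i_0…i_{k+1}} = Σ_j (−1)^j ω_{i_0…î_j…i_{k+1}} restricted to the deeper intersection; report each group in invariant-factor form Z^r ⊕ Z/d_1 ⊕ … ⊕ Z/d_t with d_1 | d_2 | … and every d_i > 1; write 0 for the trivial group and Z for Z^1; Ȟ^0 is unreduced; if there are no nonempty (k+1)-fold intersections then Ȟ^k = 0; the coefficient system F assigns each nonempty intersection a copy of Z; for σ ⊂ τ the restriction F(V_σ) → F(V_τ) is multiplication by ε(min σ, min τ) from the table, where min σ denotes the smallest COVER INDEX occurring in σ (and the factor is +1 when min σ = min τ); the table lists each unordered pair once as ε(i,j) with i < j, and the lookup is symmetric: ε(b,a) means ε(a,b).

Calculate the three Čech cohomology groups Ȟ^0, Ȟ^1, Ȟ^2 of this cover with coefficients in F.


Ȟ^0 = Z, Ȟ^1 = Z, Ȟ^2 = 0

cover nerve:
  V12={t8} V15={t2} V23={t4} V34={t9} V45={t5,t10}
C dims 5,5; δ0: rk 4, SNF 1^4
Ȟ^0: (5−4)−0=1 ⇒ Z
Ȟ^1: (5−0)−4=1 ⇒ Z
Ȟ^2: (0−0)−0=0 ⇒ 0


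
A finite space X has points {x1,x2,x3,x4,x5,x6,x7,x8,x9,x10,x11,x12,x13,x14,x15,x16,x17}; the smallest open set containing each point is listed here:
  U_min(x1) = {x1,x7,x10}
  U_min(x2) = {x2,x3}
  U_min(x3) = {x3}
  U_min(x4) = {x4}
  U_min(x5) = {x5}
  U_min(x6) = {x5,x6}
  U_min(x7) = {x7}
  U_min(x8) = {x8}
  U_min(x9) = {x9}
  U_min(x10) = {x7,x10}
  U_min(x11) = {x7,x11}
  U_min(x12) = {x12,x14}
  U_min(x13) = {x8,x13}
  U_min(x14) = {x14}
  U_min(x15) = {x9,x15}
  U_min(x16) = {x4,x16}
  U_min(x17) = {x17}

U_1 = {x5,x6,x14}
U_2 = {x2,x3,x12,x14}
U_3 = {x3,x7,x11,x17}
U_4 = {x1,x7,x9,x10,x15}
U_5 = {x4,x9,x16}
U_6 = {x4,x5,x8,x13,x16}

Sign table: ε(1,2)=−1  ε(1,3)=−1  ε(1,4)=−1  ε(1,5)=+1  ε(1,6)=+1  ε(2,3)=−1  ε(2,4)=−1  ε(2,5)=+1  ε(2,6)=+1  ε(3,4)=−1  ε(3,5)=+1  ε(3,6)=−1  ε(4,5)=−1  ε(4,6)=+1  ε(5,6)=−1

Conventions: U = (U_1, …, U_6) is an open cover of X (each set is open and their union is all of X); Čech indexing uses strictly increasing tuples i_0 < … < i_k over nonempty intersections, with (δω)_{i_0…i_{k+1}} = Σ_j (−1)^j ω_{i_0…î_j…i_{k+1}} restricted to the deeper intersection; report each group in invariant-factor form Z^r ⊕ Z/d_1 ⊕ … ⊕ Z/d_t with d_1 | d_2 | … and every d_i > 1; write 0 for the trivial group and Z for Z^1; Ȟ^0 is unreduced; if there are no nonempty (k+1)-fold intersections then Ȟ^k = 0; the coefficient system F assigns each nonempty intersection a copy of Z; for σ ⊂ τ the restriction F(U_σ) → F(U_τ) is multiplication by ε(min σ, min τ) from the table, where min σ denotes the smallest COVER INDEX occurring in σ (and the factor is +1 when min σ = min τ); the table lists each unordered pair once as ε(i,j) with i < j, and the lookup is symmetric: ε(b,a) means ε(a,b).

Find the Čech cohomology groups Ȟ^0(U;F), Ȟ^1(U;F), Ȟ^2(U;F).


nerve simplices:
  U12={x14} U16={x5} U23={x3} U34={x7} U45={x9} U56={x4,x16}
C dims 6,6; δ0: rk 6, SNF 1^5·2
degree 0: 6−6−0 = 0 → Ȟ^0 ≅ 0
degree 1: 6−0−6 = 0 plus torsion [2] → Ȟ^1 ≅ Z/2
degree 2: 0−0−0 = 0 → Ȟ^2 ≅ 0

Ȟ^0 = 0, Ȟ^1 = Z/2 and Ȟ^2 = 0


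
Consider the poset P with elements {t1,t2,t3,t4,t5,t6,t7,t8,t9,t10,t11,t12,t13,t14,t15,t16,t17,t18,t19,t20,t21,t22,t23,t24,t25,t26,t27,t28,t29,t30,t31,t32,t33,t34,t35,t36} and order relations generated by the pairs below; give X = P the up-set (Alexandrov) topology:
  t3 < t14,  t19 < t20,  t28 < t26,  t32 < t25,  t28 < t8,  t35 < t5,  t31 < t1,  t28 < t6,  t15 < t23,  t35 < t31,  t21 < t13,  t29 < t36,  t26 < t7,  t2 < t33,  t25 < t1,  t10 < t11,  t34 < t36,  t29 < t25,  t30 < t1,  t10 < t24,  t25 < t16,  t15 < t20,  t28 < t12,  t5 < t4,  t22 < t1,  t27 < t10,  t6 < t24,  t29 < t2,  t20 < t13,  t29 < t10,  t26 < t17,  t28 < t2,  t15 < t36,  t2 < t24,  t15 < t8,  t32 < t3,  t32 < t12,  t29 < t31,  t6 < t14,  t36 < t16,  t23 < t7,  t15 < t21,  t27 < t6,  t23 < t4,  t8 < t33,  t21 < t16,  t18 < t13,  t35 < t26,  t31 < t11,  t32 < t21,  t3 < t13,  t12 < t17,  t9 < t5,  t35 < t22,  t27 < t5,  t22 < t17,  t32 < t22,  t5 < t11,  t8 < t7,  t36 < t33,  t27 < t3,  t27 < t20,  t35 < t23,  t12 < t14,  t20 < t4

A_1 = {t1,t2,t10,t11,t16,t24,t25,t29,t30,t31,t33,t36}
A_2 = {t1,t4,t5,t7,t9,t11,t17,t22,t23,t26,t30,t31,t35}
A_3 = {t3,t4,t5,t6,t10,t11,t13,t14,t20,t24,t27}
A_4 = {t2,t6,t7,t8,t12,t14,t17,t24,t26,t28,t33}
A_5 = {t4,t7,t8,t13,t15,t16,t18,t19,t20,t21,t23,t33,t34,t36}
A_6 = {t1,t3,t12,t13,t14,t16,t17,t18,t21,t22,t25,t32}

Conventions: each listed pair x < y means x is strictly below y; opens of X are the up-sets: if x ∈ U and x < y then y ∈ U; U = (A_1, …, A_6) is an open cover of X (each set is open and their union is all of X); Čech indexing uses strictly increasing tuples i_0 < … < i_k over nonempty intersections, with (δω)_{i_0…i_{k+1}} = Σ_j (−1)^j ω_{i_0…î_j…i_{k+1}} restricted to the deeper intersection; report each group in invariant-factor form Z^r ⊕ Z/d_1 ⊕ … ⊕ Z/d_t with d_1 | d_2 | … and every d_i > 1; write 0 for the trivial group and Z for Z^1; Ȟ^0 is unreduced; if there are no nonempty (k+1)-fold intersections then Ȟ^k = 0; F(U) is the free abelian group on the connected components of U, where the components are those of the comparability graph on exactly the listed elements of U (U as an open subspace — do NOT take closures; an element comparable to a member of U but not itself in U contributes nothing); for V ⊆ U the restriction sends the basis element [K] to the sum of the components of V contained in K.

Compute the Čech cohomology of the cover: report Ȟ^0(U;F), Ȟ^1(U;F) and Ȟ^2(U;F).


nerve simplices:
  A12={t1,t11,t30,t31} A13={t10,t11,t24} A14={t2,t24,t33} A15={t16,t33,t36} A16={t1,t16,t25} A23={t4,t5,t11} A24={t7,t17,t26} A25={t4,t7,t23} A26={t1,t17,t22} A34={t6,t14,t24} A35={t4,t13,t20} A36={t3,t13,t14} A45={t7,t8,t33} A46={t12,t14,t17} A56={t13,t16,t18,t21}
  A123={t11} A126={t1} A134={t24} A145={t33} A156={t16} A235={t4} A245={t7} A246={t17} A346={t14} A356={t13}
components per intersection:
  A1: {t1,t2,t10,t11,t16,t24,t25,t29,t30,t31,t33,t36}
  A2: {t1,t4,t5,t7,t9,t11,t17,t22,t23,t26,t30,t31,t35}
  A3: {t3,t4,t5,t6,t10,t11,t13,t14,t20,t24,t27}
  A4: {t2,t6,t7,t8,t12,t14,t17,t24,t26,t28,t33}
  A5: {t4,t7,t8,t13,t15,t16,t18,t19,t20,t21,t23,t33,t34,t36}
  A6: {t1,t3,t12,t13,t14,t16,t17,t18,t21,t22,t25,t32}
  A12: {t1,t11,t30,t31}
  A13: {t10,t11,t24}
  A14: {t2,t24,t33}
  A15: {t16,t33,t36}
  A16: {t1,t16,t25}
  A23: {t4,t5,t11}
  A24: {t7,t17,t26}
  A25: {t4,t7,t23}
  A26: {t1,t17,t22}
  A34: {t6,t14,t24}
  A35: {t4,t13,t20}
  A36: {t3,t13,t14}
  A45: {t7,t8,t33}
  A46: {t12,t14,t17}
  A56: {t13,t16,t18,t21}
  A123: {t11}
  A126: {t1}
  A134: {t24}
  A145: {t33}
  A156: {t16}
  A235: {t4}
  A245: {t7}
  A246: {t17}
  A346: {t14}
  A356: {t13}
C dims 6,15,10; δ0: rk 5, SNF 1^5; δ1: rk 10, SNF 1^9·2
degree 0: 6−5−0 = 1 → Ȟ^0 ≅ Z
degree 1: 15−10−5 = 0 → Ȟ^1 ≅ 0
degree 2: 10−0−10 = 0 plus torsion [2] → Ȟ^2 ≅ Z/2

Ȟ^0 ≅ Z, Ȟ^1 ≅ 0, Ȟ^2 ≅ Z/2


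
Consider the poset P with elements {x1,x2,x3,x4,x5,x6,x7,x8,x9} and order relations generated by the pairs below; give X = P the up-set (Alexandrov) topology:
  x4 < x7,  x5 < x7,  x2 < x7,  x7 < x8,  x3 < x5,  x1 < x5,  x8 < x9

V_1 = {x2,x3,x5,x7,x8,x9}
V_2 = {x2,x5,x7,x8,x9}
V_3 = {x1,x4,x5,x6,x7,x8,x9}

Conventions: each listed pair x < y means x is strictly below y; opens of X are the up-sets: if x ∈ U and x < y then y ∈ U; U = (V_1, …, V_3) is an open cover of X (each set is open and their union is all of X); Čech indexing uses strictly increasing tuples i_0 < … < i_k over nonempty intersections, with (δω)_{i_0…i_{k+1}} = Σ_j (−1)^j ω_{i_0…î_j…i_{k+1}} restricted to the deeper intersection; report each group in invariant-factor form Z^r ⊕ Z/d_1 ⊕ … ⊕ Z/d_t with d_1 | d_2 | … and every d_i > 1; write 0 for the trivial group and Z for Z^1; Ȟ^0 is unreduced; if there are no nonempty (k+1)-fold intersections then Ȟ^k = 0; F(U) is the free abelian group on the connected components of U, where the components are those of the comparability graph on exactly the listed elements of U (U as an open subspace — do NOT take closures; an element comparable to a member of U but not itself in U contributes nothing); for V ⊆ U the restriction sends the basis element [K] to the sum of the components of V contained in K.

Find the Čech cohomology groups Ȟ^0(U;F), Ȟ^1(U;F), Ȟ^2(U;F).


nerve of the cover:
  V12={x2,x5,x7,x8,x9} V13={x5,x7,x8,x9} V23={x5,x7,x8,x9}
  V123={x5,x7,x8,x9}
components per intersection:
  V1: {x2,x3,x5,x7,x8,x9}
  V2: {x2,x5,x7,x8,x9}
  V3: {x1,x4,x5,x7,x8,x9} {x6}
  V12: {x2,x5,x7,x8,x9}
  V13: {x5,x7,x8,x9}
  V23: {x5,x7,x8,x9}
  V123: {x5,x7,x8,x9}
C dims 4,3,1; δ0: rk 2, SNF 1^2; δ1: rk 1, SNF 1^1
Ȟ^0 = (4 − 2) − 0 = 2, so Ȟ^0 ≅ Z^2
Ȟ^1 = (3 − 1) − 2 = 0, so Ȟ^1 ≅ 0
Ȟ^2 = (1 − 0) − 1 = 0, so Ȟ^2 ≅ 0

Ȟ^0 ≅ Z^2; Ȟ^1 ≅ 0; Ȟ^2 ≅ 0


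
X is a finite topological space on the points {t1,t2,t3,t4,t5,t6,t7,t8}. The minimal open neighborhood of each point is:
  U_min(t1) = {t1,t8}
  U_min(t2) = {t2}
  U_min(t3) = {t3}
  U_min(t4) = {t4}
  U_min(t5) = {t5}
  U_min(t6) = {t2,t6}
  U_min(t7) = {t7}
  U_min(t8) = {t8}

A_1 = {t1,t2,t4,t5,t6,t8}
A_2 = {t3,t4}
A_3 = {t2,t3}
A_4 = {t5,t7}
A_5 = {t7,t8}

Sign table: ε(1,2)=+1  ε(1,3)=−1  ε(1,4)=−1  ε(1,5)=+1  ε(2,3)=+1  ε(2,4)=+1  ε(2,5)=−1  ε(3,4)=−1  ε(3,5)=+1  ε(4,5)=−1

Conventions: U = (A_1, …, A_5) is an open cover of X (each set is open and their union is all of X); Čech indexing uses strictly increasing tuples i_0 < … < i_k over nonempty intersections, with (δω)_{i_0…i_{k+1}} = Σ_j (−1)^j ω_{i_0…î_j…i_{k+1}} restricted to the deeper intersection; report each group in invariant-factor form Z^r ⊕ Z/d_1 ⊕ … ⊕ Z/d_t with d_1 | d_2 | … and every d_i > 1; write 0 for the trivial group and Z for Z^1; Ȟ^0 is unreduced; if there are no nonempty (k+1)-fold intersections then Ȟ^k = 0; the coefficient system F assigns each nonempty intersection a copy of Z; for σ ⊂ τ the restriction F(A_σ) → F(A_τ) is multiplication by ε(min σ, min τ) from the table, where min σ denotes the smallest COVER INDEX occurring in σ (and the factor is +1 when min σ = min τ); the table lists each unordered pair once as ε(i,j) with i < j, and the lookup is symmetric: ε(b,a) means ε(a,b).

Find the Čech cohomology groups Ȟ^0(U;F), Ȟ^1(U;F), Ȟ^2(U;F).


Ȟ^0(U;F) ≅ 0; Ȟ^1(U;F) ≅ Z ⊕ Z/2; Ȟ^2(U;F) ≅ 0

nonempty overlaps:
  A12={t4} A13={t2} A14={t5} A15={t8} A23={t3} A45={t7}
C dims 5,6; δ0: rk 5, SNF 1^4·2
degree 0: 5−5−0 = 0 → Ȟ^0 ≅ 0
degree 1: 6−0−5 = 1 plus torsion [2] → Ȟ^1 ≅ Z ⊕ Z/2
degree 2: 0−0−0 = 0 → Ȟ^2 ≅ 0


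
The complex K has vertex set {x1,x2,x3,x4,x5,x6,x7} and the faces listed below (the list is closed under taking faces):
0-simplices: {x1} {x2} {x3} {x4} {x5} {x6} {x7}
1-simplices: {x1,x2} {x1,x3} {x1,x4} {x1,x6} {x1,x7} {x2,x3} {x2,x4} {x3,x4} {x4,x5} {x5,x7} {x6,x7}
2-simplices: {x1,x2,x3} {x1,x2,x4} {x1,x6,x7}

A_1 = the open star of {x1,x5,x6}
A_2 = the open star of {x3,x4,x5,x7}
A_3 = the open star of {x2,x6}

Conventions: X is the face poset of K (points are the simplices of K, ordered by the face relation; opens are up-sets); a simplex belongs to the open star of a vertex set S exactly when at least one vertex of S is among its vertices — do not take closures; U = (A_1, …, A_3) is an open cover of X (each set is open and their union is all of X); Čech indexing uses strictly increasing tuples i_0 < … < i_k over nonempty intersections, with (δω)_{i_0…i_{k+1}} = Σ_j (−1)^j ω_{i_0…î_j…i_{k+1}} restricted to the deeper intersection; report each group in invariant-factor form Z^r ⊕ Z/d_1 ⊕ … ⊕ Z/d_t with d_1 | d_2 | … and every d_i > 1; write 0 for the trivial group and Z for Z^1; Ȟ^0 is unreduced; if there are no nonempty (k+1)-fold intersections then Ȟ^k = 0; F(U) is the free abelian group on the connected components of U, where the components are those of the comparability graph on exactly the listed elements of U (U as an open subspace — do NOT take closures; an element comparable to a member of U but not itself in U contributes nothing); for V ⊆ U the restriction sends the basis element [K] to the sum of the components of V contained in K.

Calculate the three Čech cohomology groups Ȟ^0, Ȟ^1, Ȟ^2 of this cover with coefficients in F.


nonempty overlaps:
  A1={{x1},{x5},{x6},{x1,x2},{x1,x3},{x1,x4},{x1,x6},{x1,x7},{x4,x5},{x5,x7},{x6,x7},{x1,x2,x3},{x1,x2,x4},{x1,x6,x7}} A2={{x3},{x4},{x5},{x7},{x1,x3},{x1,x4},{x1,x7},{x2,x3},{x2,x4},{x3,x4},{x4,x5},{x5,x7},{x6,x7},{x1,x2,x3},{x1,x2,x4},{x1,x6,x7}} A3={{x2},{x6},{x1,x2},{x1,x6},{x2,x3},{x2,x4},{x6,x7},{x1,x2,x3},{x1,x2,x4},{x1,x6,x7}}
  A12={{x5},{x1,x3},{x1,x4},{x1,x7},{x4,x5},{x5,x7},{x6,x7},{x1,x2,x3},{x1,x2,x4},{x1,x6,x7}} A13={{x6},{x1,x2},{x1,x6},{x6,x7},{x1,x2,x3},{x1,x2,x4},{x1,x6,x7}} A23={{x2,x3},{x2,x4},{x6,x7},{x1,x2,x3},{x1,x2,x4},{x1,x6,x7}}
  A123={{x6,x7},{x1,x2,x3},{x1,x2,x4},{x1,x6,x7}}
components per intersection:
  A1: {{x1},{x6},{x1,x2},{x1,x3},{x1,x4},{x1,x6},{x1,x7},{x6,x7},{x1,x2,x3},{x1,x2,x4},{x1,x6,x7}} {{x5},{x4,x5},{x5,x7}}
  A2: {{x3},{x4},{x5},{x7},{x1,x3},{x1,x4},{x1,x7},{x2,x3},{x2,x4},{x3,x4},{x4,x5},{x5,x7},{x6,x7},{x1,x2,x3},{x1,x2,x4},{x1,x6,x7}}
  A3: {{x2},{x1,x2},{x2,x3},{x2,x4},{x1,x2,x3},{x1,x2,x4}} {{x6},{x1,x6},{x6,x7},{x1,x6,x7}}
  A12: {{x5},{x4,x5},{x5,x7}} {{x1,x3},{x1,x2,x3}} {{x1,x4},{x1,x2,x4}} {{x1,x7},{x6,x7},{x1,x6,x7}}
  A13: {{x6},{x1,x6},{x6,x7},{x1,x6,x7}} {{x1,x2},{x1,x2,x3},{x1,x2,x4}}
  A23: {{x2,x3},{x1,x2,x3}} {{x2,x4},{x1,x2,x4}} {{x6,x7},{x1,x6,x7}}
  A123: {{x6,x7},{x1,x6,x7}} {{x1,x2,x3}} {{x1,x2,x4}}
C dims 5,9,3; δ0: rk 4, SNF 1^4; δ1: rk 3, SNF 1^3
degree 0: 5−4−0 = 1 → Ȟ^0 ≅ Z
degree 1: 9−3−4 = 2 → Ȟ^1 ≅ Z^2
degree 2: 3−0−3 = 0 → Ȟ^2 ≅ 0

Ȟ^0 ≅ Z, Ȟ^1 ≅ Z^2, Ȟ^2 ≅ 0


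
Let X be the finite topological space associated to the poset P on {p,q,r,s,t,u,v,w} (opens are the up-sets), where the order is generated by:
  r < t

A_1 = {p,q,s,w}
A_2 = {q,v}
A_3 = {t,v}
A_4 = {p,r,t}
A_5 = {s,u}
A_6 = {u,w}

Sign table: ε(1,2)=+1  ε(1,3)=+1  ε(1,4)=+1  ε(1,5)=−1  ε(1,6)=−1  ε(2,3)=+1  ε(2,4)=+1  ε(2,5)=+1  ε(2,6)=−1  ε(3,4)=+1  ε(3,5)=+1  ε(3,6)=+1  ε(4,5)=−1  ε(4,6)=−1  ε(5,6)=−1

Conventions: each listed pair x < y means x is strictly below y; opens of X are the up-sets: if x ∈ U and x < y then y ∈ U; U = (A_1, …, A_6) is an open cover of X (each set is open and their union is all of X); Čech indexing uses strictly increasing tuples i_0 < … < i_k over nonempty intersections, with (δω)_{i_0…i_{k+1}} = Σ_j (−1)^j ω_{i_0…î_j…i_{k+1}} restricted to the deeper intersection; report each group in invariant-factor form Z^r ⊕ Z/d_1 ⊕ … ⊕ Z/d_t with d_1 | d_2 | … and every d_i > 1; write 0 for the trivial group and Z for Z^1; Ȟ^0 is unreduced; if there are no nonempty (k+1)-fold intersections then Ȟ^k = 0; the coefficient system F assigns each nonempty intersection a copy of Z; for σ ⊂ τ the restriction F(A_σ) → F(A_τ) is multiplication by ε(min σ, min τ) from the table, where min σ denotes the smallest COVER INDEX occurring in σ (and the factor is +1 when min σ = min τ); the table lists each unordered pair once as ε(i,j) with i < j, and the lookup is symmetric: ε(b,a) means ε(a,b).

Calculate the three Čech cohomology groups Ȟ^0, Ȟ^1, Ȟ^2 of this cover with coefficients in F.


Ȟ^0 ≅ 0, Ȟ^1 ≅ Z ⊕ Z/2 and Ȟ^2 ≅ 0

nonempty intersections:
  A12={q} A14={p} A15={s} A16={w} A23={v} A34={t} A56={u}
C dims 6,7; δ0: rk 6, SNF 1^5·2
Ȟ^0: (6−6)−0=0 ⇒ 0
Ȟ^1: (7−0)−6=1 plus torsion [2] ⇒ Z ⊕ Z/2
Ȟ^2: (0−0)−0=0 ⇒ 0


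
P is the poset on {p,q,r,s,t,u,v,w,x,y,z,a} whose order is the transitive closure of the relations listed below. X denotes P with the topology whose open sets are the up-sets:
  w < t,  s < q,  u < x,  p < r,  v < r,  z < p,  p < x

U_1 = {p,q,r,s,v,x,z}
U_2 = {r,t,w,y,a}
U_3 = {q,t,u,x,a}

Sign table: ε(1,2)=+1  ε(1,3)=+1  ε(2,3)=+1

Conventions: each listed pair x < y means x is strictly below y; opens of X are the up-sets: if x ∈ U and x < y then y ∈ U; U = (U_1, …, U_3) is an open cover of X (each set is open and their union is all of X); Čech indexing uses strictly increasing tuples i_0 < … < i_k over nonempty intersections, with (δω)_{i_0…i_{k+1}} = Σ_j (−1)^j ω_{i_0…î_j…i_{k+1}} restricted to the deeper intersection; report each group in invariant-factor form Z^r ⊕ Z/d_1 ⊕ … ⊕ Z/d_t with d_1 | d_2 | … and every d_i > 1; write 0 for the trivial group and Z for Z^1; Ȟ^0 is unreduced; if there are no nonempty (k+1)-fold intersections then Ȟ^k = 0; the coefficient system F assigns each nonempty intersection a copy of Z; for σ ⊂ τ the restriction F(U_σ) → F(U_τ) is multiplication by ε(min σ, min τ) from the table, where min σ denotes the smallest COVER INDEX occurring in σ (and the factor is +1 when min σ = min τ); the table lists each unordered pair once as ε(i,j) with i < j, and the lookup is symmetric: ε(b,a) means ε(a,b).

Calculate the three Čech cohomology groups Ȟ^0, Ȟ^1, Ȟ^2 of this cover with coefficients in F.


Ȟ^0(U;F) ≅ Z,  Ȟ^1(U;F) ≅ Z,  Ȟ^2(U;F) ≅ 0

nerve of the cover:
  U12={r} U13={q,x} U23={t,a}
C dims 3,3; δ0: rk 2, SNF 1^2
Ȟ^0 = (3 − 2) − 0 = 1, so Ȟ^0 ≅ Z
Ȟ^1 = (3 − 0) − 2 = 1, so Ȟ^1 ≅ Z
Ȟ^2 = (0 − 0) − 0 = 0, so Ȟ^2 ≅ 0


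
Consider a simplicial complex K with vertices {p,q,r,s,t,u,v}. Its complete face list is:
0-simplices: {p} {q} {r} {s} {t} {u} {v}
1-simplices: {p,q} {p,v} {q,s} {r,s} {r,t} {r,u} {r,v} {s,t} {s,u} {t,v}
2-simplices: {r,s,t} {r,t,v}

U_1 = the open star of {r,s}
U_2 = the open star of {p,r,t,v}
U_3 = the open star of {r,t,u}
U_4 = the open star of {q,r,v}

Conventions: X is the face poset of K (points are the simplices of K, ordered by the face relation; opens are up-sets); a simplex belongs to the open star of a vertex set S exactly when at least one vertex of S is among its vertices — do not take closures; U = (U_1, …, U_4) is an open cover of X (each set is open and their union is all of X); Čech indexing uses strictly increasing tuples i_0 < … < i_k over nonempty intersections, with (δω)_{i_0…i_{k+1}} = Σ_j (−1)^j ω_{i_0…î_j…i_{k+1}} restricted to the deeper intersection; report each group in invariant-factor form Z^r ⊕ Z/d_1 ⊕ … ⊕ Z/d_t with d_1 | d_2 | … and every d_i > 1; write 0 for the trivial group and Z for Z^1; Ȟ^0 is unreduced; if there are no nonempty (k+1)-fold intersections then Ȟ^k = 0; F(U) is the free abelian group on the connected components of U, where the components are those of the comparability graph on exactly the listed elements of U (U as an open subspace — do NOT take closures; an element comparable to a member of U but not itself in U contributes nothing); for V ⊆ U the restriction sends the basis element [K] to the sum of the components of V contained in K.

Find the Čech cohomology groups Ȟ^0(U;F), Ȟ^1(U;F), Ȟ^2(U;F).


Ȟ^0 = Z,  Ȟ^1 = Z^2,  Ȟ^2 = 0

cover nerve:
  U1={{r},{s},{q,s},{r,s},{r,t},{r,u},{r,v},{s,t},{s,u},{r,s,t},{r,t,v}} U2={{p},{r},{t},{v},{p,q},{p,v},{r,s},{r,t},{r,u},{r,v},{s,t},{t,v},{r,s,t},{r,t,v}} U3={{r},{t},{u},{r,s},{r,t},{r,u},{r,v},{s,t},{s,u},{t,v},{r,s,t},{r,t,v}} U4={{q},{r},{v},{p,q},{p,v},{q,s},{r,s},{r,t},{r,u},{r,v},{t,v},{r,s,t},{r,t,v}}
  U12={{r},{r,s},{r,t},{r,u},{r,v},{s,t},{r,s,t},{r,t,v}} U13={{r},{r,s},{r,t},{r,u},{r,v},{s,t},{s,u},{r,s,t},{r,t,v}} U14={{r},{q,s},{r,s},{r,t},{r,u},{r,v},{r,s,t},{r,t,v}} U23={{r},{t},{r,s},{r,t},{r,u},{r,v},{s,t},{t,v},{r,s,t},{r,t,v}} U24={{r},{v},{p,q},{p,v},{r,s},{r,t},{r,u},{r,v},{t,v},{r,s,t},{r,t,v}} U34={{r},{r,s},{r,t},{r,u},{r,v},{t,v},{r,s,t},{r,t,v}}
  U123={{r},{r,s},{r,t},{r,u},{r,v},{s,t},{r,s,t},{r,t,v}} U124={{r},{r,s},{r,t},{r,u},{r,v},{r,s,t},{r,t,v}} U134={{r},{r,s},{r,t},{r,u},{r,v},{r,s,t},{r,t,v}} U234={{r},{r,s},{r,t},{r,u},{r,v},{t,v},{r,s,t},{r,t,v}}
  U1234={{r},{r,s},{r,t},{r,u},{r,v},{r,s,t},{r,t,v}}
components per intersection:
  U1: {{r},{s},{q,s},{r,s},{r,t},{r,u},{r,v},{s,t},{s,u},{r,s,t},{r,t,v}}
  U2: {{p},{r},{t},{v},{p,q},{p,v},{r,s},{r,t},{r,u},{r,v},{s,t},{t,v},{r,s,t},{r,t,v}}
  U3: {{r},{t},{u},{r,s},{r,t},{r,u},{r,v},{s,t},{s,u},{t,v},{r,s,t},{r,t,v}}
  U4: {{q},{p,q},{q,s}} {{r},{v},{p,v},{r,s},{r,t},{r,u},{r,v},{t,v},{r,s,t},{r,t,v}}
  U12: {{r},{r,s},{r,t},{r,u},{r,v},{s,t},{r,s,t},{r,t,v}}
  U13: {{r},{r,s},{r,t},{r,u},{r,v},{s,t},{r,s,t},{r,t,v}} {{s,u}}
  U14: {{r},{r,s},{r,t},{r,u},{r,v},{r,s,t},{r,t,v}} {{q,s}}
  U23: {{r},{t},{r,s},{r,t},{r,u},{r,v},{s,t},{t,v},{r,s,t},{r,t,v}}
  U24: {{r},{v},{p,v},{r,s},{r,t},{r,u},{r,v},{t,v},{r,s,t},{r,t,v}} {{p,q}}
  U34: {{r},{r,s},{r,t},{r,u},{r,v},{t,v},{r,s,t},{r,t,v}}
  U123: {{r},{r,s},{r,t},{r,u},{r,v},{s,t},{r,s,t},{r,t,v}}
  U124: {{r},{r,s},{r,t},{r,u},{r,v},{r,s,t},{r,t,v}}
  U134: {{r},{r,s},{r,t},{r,u},{r,v},{r,s,t},{r,t,v}}
  U234: {{r},{r,s},{r,t},{r,u},{r,v},{t,v},{r,s,t},{r,t,v}}
  U1234: {{r},{r,s},{r,t},{r,u},{r,v},{r,s,t},{r,t,v}}
C dims 5,9,4,1; δ0: rk 4, SNF 1^4; δ1: rk 3, SNF 1^3; δ2: rk 1, SNF 1^1
Ȟ^0: (5−4)−0=1 ⇒ Z
Ȟ^1: (9−3)−4=2 ⇒ Z^2
Ȟ^2: (4−1)−3=0 ⇒ 0


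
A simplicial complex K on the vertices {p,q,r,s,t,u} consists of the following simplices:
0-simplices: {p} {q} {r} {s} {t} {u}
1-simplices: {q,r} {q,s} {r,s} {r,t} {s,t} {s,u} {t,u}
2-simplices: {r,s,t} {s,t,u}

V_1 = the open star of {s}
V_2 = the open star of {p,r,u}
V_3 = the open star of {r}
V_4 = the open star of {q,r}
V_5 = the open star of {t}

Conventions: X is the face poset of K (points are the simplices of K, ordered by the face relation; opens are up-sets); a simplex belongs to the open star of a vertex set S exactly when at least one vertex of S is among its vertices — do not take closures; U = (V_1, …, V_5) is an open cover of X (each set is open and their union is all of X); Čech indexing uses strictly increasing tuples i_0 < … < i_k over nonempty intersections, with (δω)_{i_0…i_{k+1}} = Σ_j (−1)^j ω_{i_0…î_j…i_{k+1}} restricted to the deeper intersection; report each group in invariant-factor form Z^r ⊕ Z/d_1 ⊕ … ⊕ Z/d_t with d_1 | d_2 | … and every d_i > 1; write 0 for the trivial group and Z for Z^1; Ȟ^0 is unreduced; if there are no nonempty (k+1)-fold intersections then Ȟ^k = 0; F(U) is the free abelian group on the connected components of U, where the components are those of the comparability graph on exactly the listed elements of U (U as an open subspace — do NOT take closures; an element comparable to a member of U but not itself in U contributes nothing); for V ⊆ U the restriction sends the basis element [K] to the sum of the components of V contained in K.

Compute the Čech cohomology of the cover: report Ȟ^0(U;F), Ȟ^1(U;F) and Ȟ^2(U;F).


Ȟ^0 = Z^2, Ȟ^1 = Z and Ȟ^2 = 0

nerve of the cover:
  V1={{s},{q,s},{r,s},{s,t},{s,u},{r,s,t},{s,t,u}} V2={{p},{r},{u},{q,r},{r,s},{r,t},{s,u},{t,u},{r,s,t},{s,t,u}} V3={{r},{q,r},{r,s},{r,t},{r,s,t}} V4={{q},{r},{q,r},{q,s},{r,s},{r,t},{r,s,t}} V5={{t},{r,t},{s,t},{t,u},{r,s,t},{s,t,u}}
  V12={{r,s},{s,u},{r,s,t},{s,t,u}} V13={{r,s},{r,s,t}} V14={{q,s},{r,s},{r,s,t}} V15={{s,t},{r,s,t},{s,t,u}} V23={{r},{q,r},{r,s},{r,t},{r,s,t}} V24={{r},{q,r},{r,s},{r,t},{r,s,t}} V25={{r,t},{t,u},{r,s,t},{s,t,u}} V34={{r},{q,r},{r,s},{r,t},{r,s,t}} V35={{r,t},{r,s,t}} V45={{r,t},{r,s,t}}
  V123={{r,s},{r,s,t}} V124={{r,s},{r,s,t}} V125={{r,s,t},{s,t,u}} V134={{r,s},{r,s,t}} V135={{r,s,t}} V145={{r,s,t}} V234={{r},{q,r},{r,s},{r,t},{r,s,t}} V235={{r,t},{r,s,t}} V245={{r,t},{r,s,t}} V345={{r,t},{r,s,t}}
  V1234={{r,s},{r,s,t}} V1235={{r,s,t}} V1245={{r,s,t}} V1345={{r,s,t}} V2345={{r,t},{r,s,t}}
  V12345={{r,s,t}}
components per intersection:
  V1: {{s},{q,s},{r,s},{s,t},{s,u},{r,s,t},{s,t,u}}
  V2: {{p}} {{r},{q,r},{r,s},{r,t},{r,s,t}} {{u},{s,u},{t,u},{s,t,u}}
  V3: {{r},{q,r},{r,s},{r,t},{r,s,t}}
  V4: {{q},{r},{q,r},{q,s},{r,s},{r,t},{r,s,t}}
  V5: {{t},{r,t},{s,t},{t,u},{r,s,t},{s,t,u}}
  V12: {{r,s},{r,s,t}} {{s,u},{s,t,u}}
  V13: {{r,s},{r,s,t}}
  V14: {{q,s}} {{r,s},{r,s,t}}
  V15: {{s,t},{r,s,t},{s,t,u}}
  V23: {{r},{q,r},{r,s},{r,t},{r,s,t}}
  V24: {{r},{q,r},{r,s},{r,t},{r,s,t}}
  V25: {{r,t},{r,s,t}} {{t,u},{s,t,u}}
  V34: {{r},{q,r},{r,s},{r,t},{r,s,t}}
  V35: {{r,t},{r,s,t}}
  V45: {{r,t},{r,s,t}}
  V123: {{r,s},{r,s,t}}
  V124: {{r,s},{r,s,t}}
  V125: {{r,s,t}} {{s,t,u}}
  V134: {{r,s},{r,s,t}}
  V135: {{r,s,t}}
  V145: {{r,s,t}}
  V234: {{r},{q,r},{r,s},{r,t},{r,s,t}}
  V235: {{r,t},{r,s,t}}
  V245: {{r,t},{r,s,t}}
  V345: {{r,t},{r,s,t}}
  V1234: {{r,s},{r,s,t}}
  V1235: {{r,s,t}}
  V1245: {{r,s,t}}
  V1345: {{r,s,t}}
  V2345: {{r,t},{r,s,t}}
  V12345: {{r,s,t}}
C dims 7,13,11,5; δ0: rk 5, SNF 1^5; δ1: rk 7, SNF 1^7; δ2: rk 4, SNF 1^4
Ȟ^0 = (7 − 5) − 0 = 2, so Ȟ^0 ≅ Z^2
Ȟ^1 = (13 − 7) − 5 = 1, so Ȟ^1 ≅ Z
Ȟ^2 = (11 − 4) − 7 = 0, so Ȟ^2 ≅ 0


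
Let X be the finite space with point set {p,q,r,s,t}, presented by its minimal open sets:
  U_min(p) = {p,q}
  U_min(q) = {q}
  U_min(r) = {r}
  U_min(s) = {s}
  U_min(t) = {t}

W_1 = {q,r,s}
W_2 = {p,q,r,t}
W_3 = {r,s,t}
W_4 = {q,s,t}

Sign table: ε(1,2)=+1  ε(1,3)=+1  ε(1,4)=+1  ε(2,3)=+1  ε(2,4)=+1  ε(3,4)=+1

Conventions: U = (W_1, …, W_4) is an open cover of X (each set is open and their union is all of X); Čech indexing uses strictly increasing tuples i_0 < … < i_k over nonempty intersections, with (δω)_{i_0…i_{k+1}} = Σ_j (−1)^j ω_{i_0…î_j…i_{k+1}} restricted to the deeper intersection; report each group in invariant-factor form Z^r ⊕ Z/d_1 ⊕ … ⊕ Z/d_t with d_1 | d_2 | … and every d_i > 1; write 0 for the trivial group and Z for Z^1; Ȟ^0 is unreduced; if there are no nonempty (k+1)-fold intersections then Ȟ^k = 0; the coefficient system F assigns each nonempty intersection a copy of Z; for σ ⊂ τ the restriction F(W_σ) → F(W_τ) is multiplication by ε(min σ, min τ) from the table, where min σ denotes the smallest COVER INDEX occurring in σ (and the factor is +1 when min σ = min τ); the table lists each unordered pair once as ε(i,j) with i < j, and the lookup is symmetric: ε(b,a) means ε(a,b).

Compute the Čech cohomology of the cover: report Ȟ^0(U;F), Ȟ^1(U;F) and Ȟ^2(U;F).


nerve simplices:
  W12={q,r} W13={r,s} W14={q,s} W23={r,t} W24={q,t} W34={s,t}
  W123={r} W124={q} W134={s} W234={t}
C dims 4,6,4; δ0: rk 3, SNF 1^3; δ1: rk 3, SNF 1^3
degree 0: 4−3−0 = 1 → Ȟ^0 ≅ Z
degree 1: 6−3−3 = 0 → Ȟ^1 ≅ 0
degree 2: 4−0−3 = 1 → Ȟ^2 ≅ Z

Ȟ^0 = Z; Ȟ^1 = 0; Ȟ^2 = Z


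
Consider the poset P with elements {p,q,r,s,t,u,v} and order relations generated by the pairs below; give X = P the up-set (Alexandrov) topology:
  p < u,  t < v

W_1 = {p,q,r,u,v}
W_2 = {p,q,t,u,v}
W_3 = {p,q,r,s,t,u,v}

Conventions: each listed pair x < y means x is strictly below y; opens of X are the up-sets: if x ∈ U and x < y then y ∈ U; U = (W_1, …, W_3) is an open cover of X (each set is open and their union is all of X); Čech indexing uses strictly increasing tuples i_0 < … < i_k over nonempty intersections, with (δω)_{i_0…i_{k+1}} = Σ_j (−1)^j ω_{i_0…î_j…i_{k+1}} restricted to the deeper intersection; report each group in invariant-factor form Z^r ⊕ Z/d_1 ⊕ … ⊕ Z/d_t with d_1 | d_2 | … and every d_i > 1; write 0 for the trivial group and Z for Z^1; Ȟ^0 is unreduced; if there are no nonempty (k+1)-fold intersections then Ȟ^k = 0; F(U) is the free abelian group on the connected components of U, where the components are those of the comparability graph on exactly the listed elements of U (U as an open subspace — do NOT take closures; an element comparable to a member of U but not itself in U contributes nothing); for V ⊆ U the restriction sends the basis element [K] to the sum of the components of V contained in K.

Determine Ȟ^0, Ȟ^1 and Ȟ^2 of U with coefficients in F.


intersection data:
  W12={p,q,u,v} W13={p,q,r,u,v} W23={p,q,t,u,v}
  W123={p,q,u,v}
components per intersection:
  W1: {p,u} {q} {r} {v}
  W2: {p,u} {q} {t,v}
  W3: {p,u} {q} {r} {s} {t,v}
  W12: {p,u} {q} {v}
  W13: {p,u} {q} {r} {v}
  W23: {p,u} {q} {t,v}
  W123: {p,u} {q} {v}
C dims 12,10,3; δ0: rk 7, SNF 1^7; δ1: rk 3, SNF 1^3
Ȟ^0 = (12 − 7) − 0 = 5, so Ȟ^0 ≅ Z^5
Ȟ^1 = (10 − 3) − 7 = 0, so Ȟ^1 ≅ 0
Ȟ^2 = (3 − 0) − 3 = 0, so Ȟ^2 ≅ 0

Ȟ^0 ≅ Z^5,  Ȟ^1 ≅ 0,  Ȟ^2 ≅ 0


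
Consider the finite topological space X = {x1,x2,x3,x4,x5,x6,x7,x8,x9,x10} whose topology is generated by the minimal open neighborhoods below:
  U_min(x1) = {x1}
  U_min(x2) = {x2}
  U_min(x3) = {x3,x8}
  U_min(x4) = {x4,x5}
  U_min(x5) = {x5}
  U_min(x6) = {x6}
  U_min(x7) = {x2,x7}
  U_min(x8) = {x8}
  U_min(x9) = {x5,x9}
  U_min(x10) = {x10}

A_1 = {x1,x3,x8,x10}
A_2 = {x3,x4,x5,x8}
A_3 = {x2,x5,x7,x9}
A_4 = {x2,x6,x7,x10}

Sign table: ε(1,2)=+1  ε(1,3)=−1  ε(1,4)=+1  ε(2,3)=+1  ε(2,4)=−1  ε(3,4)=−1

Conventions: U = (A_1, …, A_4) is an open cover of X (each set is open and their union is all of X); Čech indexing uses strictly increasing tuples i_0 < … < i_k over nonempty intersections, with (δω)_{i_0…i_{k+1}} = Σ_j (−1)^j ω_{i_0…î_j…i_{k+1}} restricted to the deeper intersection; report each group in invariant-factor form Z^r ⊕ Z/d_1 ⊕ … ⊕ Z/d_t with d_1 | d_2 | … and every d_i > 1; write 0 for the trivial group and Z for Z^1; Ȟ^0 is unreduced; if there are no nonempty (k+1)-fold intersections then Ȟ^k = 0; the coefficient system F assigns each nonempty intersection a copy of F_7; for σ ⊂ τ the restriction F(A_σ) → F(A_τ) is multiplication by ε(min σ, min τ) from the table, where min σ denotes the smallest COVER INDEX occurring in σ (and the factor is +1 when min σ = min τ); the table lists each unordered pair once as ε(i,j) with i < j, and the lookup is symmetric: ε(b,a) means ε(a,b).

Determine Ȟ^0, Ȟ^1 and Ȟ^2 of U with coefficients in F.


Ȟ^0 = 0,  Ȟ^1 = 0,  Ȟ^2 = 0

cover nerve:
  A12={x3,x8} A14={x10} A23={x5} A34={x2,x7}
C dims 4,4; δ0: rk_F7 4
Ȟ^0: (4−4)−0=0 ⇒ 0
Ȟ^1: (4−0)−4=0 ⇒ 0
Ȟ^2: (0−0)−0=0 ⇒ 0


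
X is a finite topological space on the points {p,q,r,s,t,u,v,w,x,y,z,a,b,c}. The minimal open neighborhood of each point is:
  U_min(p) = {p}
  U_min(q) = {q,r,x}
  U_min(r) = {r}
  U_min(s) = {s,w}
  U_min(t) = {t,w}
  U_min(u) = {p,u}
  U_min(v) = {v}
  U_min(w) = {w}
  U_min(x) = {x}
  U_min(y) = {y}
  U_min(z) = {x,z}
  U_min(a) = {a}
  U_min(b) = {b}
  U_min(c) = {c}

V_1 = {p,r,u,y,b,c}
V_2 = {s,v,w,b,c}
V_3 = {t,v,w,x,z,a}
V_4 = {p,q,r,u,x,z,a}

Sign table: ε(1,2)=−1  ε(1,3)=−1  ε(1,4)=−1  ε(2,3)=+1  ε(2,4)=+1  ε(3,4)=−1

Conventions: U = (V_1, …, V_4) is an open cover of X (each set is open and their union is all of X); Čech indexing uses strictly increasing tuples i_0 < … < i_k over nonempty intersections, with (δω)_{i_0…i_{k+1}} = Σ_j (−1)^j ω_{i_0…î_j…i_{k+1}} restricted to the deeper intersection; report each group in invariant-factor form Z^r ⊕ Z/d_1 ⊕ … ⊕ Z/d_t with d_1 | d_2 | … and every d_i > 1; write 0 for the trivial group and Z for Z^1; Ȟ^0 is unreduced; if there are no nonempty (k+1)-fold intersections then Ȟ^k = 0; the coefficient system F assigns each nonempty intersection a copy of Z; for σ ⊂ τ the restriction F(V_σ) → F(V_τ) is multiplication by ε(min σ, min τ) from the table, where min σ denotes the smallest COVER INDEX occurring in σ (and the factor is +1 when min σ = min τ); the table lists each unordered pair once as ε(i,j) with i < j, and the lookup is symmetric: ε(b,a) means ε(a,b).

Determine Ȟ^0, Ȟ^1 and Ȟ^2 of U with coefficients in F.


Ȟ^0 = 0, Ȟ^1 = Z/2, Ȟ^2 = 0

intersection data:
  V12={b,c} V14={p,r,u} V23={v,w} V34={x,z,a}
C dims 4,4; δ0: rk 4, SNF 1^3·2
Ȟ^0 = (4 − 4) − 0 = 0, so Ȟ^0 ≅ 0
Ȟ^1 = (4 − 0) − 4 = 0 plus torsion [2], so Ȟ^1 ≅ Z/2
Ȟ^2 = (0 − 0) − 0 = 0, so Ȟ^2 ≅ 0


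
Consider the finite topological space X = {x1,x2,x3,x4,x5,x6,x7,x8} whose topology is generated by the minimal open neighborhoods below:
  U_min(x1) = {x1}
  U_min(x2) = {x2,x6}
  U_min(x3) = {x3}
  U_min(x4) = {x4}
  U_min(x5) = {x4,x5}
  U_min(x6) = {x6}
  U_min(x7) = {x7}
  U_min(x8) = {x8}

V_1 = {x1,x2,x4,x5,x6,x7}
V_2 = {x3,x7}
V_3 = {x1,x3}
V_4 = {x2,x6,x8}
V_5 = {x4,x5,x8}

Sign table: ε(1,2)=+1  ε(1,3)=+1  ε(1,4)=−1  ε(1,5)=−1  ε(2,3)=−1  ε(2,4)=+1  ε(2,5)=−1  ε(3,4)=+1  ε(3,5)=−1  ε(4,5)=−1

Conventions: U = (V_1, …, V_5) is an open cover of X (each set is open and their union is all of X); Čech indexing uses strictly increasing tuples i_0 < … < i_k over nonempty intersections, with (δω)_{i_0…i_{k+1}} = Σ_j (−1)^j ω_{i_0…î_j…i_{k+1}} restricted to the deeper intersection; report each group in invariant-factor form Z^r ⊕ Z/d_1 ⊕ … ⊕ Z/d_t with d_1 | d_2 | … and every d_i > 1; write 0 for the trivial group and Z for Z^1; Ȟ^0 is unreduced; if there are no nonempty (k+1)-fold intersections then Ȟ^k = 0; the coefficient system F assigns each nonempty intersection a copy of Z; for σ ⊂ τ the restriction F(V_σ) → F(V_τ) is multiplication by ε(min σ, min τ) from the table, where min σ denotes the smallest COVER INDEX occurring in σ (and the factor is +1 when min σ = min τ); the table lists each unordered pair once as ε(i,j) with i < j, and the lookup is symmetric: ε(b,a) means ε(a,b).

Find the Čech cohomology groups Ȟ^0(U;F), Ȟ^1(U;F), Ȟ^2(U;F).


nerve of the cover:
  V12={x7} V13={x1} V14={x2,x6} V15={x4,x5} V23={x3} V45={x8}
C dims 5,6; δ0: rk 5, SNF 1^4·2
Ȟ^0 = (5 − 5) − 0 = 0, so Ȟ^0 ≅ 0
Ȟ^1 = (6 − 0) − 5 = 1 plus torsion [2], so Ȟ^1 ≅ Z ⊕ Z/2
Ȟ^2 = (0 − 0) − 0 = 0, so Ȟ^2 ≅ 0

Ȟ^0 ≅ 0, Ȟ^1 ≅ Z ⊕ Z/2 and Ȟ^2 ≅ 0


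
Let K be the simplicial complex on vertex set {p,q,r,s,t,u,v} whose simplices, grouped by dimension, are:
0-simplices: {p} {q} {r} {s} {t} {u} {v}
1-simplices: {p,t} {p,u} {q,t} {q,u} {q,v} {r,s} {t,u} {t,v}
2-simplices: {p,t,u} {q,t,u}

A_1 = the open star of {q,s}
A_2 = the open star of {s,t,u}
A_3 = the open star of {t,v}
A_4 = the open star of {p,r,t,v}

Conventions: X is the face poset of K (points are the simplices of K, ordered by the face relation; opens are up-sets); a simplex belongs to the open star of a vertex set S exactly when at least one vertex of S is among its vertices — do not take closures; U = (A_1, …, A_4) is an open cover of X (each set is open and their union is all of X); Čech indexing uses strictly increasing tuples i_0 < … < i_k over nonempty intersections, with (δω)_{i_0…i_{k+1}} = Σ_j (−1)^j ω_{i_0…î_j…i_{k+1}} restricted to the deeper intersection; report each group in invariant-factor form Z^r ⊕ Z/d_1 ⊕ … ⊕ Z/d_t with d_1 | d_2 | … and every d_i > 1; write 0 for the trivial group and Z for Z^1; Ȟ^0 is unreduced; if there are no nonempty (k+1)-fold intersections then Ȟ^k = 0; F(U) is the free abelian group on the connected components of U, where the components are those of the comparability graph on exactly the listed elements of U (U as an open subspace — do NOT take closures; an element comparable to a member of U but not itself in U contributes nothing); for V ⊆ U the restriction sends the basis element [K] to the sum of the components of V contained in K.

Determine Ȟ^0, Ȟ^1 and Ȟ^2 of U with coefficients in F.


Ȟ^0 ≅ Z^2, Ȟ^1 ≅ Z and Ȟ^2 ≅ 0

intersection data:
  A1={{q},{s},{q,t},{q,u},{q,v},{r,s},{q,t,u}} A2={{s},{t},{u},{p,t},{p,u},{q,t},{q,u},{r,s},{t,u},{t,v},{p,t,u},{q,t,u}} A3={{t},{v},{p,t},{q,t},{q,v},{t,u},{t,v},{p,t,u},{q,t,u}} A4={{p},{r},{t},{v},{p,t},{p,u},{q,t},{q,v},{r,s},{t,u},{t,v},{p,t,u},{q,t,u}}
  A12={{s},{q,t},{q,u},{r,s},{q,t,u}} A13={{q,t},{q,v},{q,t,u}} A14={{q,t},{q,v},{r,s},{q,t,u}} A23={{t},{p,t},{q,t},{t,u},{t,v},{p,t,u},{q,t,u}} A24={{t},{p,t},{p,u},{q,t},{r,s},{t,u},{t,v},{p,t,u},{q,t,u}} A34={{t},{v},{p,t},{q,t},{q,v},{t,u},{t,v},{p,t,u},{q,t,u}}
  A123={{q,t},{q,t,u}} A124={{q,t},{r,s},{q,t,u}} A134={{q,t},{q,v},{q,t,u}} A234={{t},{p,t},{q,t},{t,u},{t,v},{p,t,u},{q,t,u}}
  A1234={{q,t},{q,t,u}}
components per intersection:
  A1: {{q},{q,t},{q,u},{q,v},{q,t,u}} {{s},{r,s}}
  A2: {{s},{r,s}} {{t},{u},{p,t},{p,u},{q,t},{q,u},{t,u},{t,v},{p,t,u},{q,t,u}}
  A3: {{t},{v},{p,t},{q,t},{q,v},{t,u},{t,v},{p,t,u},{q,t,u}}
  A4: {{p},{t},{v},{p,t},{p,u},{q,t},{q,v},{t,u},{t,v},{p,t,u},{q,t,u}} {{r},{r,s}}
  A12: {{s},{r,s}} {{q,t},{q,u},{q,t,u}}
  A13: {{q,t},{q,t,u}} {{q,v}}
  A14: {{q,t},{q,t,u}} {{q,v}} {{r,s}}
  A23: {{t},{p,t},{q,t},{t,u},{t,v},{p,t,u},{q,t,u}}
  A24: {{t},{p,t},{p,u},{q,t},{t,u},{t,v},{p,t,u},{q,t,u}} {{r,s}}
  A34: {{t},{v},{p,t},{q,t},{q,v},{t,u},{t,v},{p,t,u},{q,t,u}}
  A123: {{q,t},{q,t,u}}
  A124: {{q,t},{q,t,u}} {{r,s}}
  A134: {{q,t},{q,t,u}} {{q,v}}
  A234: {{t},{p,t},{q,t},{t,u},{t,v},{p,t,u},{q,t,u}}
  A1234: {{q,t},{q,t,u}}
C dims 7,11,6,1; δ0: rk 5, SNF 1^5; δ1: rk 5, SNF 1^5; δ2: rk 1, SNF 1^1
Ȟ^0 = (7 − 5) − 0 = 2, so Ȟ^0 ≅ Z^2
Ȟ^1 = (11 − 5) − 5 = 1, so Ȟ^1 ≅ Z
Ȟ^2 = (6 − 1) − 5 = 0, so Ȟ^2 ≅ 0


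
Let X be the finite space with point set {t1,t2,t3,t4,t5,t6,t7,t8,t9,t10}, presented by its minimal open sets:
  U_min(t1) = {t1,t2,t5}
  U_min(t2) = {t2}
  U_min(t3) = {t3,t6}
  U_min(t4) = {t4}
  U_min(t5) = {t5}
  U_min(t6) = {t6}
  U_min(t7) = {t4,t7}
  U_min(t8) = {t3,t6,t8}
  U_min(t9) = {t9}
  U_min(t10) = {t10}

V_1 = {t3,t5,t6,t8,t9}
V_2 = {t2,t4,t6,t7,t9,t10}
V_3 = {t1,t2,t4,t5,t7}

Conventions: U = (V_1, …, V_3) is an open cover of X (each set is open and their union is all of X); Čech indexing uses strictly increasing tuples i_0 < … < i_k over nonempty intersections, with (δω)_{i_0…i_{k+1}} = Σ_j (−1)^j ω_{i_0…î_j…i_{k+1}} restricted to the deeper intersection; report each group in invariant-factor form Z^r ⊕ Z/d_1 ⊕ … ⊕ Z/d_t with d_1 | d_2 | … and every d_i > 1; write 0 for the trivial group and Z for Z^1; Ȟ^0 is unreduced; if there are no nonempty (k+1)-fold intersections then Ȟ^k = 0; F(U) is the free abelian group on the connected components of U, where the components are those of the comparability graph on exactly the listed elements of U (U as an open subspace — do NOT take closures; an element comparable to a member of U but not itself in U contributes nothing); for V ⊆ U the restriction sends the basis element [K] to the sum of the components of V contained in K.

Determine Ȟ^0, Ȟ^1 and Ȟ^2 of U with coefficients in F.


intersection data:
  V12={t6,t9} V13={t5} V23={t2,t4,t7}
components per intersection:
  V1: {t3,t6,t8} {t5} {t9}
  V2: {t2} {t4,t7} {t6} {t9} {t10}
  V3: {t1,t2,t5} {t4,t7}
  V12: {t6} {t9}
  V13: {t5}
  V23: {t2} {t4,t7}
C dims 10,5; δ0: rk 5, SNF 1^5
Ȟ^0 = (10 − 5) − 0 = 5, so Ȟ^0 ≅ Z^5
Ȟ^1 = (5 − 0) − 5 = 0, so Ȟ^1 ≅ 0
Ȟ^2 = (0 − 0) − 0 = 0, so Ȟ^2 ≅ 0

Ȟ^0 = Z^5; Ȟ^1 = 0; Ȟ^2 = 0


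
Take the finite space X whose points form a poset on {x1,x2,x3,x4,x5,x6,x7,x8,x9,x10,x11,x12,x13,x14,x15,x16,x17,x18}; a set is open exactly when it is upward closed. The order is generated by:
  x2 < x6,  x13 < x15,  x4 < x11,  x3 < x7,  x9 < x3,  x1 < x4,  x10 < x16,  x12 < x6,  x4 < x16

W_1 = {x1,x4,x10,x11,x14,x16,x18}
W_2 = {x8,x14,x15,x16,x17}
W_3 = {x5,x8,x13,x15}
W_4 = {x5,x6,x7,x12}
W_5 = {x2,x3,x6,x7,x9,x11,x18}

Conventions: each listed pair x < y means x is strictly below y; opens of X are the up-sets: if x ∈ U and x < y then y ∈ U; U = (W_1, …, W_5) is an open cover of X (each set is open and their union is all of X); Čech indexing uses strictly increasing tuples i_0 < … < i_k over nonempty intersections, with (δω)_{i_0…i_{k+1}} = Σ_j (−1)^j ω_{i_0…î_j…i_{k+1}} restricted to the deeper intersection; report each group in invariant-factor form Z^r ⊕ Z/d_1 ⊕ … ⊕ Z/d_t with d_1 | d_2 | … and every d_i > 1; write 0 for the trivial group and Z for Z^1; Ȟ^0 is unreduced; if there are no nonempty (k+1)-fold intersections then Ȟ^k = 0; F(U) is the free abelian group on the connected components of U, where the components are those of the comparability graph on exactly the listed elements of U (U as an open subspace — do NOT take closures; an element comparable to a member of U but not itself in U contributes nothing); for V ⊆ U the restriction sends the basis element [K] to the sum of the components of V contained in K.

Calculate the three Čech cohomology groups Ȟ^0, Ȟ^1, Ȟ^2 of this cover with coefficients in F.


Ȟ^0 ≅ Z^9; Ȟ^1 ≅ 0; Ȟ^2 ≅ 0

nonempty overlaps:
  W12={x14,x16} W15={x11,x18} W23={x8,x15} W34={x5} W45={x6,x7}
components per intersection:
  W1: {x1,x4,x10,x11,x16} {x14} {x18}
  W2: {x8} {x14} {x15} {x16} {x17}
  W3: {x5} {x8} {x13,x15}
  W4: {x5} {x6,x12} {x7}
  W5: {x2,x6} {x3,x7,x9} {x11} {x18}
  W12: {x14} {x16}
  W15: {x11} {x18}
  W23: {x8} {x15}
  W34: {x5}
  W45: {x6} {x7}
C dims 18,9; δ0: rk 9, SNF 1^9
degree 0: 18−9−0 = 9 → Ȟ^0 ≅ Z^9
degree 1: 9−0−9 = 0 → Ȟ^1 ≅ 0
degree 2: 0−0−0 = 0 → Ȟ^2 ≅ 0
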